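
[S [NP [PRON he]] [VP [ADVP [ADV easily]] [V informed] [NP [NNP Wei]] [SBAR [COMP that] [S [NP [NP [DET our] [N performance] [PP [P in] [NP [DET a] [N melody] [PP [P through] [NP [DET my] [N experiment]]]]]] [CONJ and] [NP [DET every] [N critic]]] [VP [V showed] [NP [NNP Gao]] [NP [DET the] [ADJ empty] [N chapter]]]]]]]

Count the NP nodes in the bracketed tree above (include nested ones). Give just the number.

9

The NP constituents are: [NP he]; [NP Wei]; [NP our performance in a melody through my experiment and every critic]; [NP our performance in a melody through my experiment]; [NP a melody through my experiment]; [NP my experiment] …. Total: 9.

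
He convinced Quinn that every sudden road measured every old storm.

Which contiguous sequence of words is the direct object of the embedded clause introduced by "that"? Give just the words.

"measured" heads the VP of the embedded clause introduced by "that", and "every old storm" is its direct object.

every old storm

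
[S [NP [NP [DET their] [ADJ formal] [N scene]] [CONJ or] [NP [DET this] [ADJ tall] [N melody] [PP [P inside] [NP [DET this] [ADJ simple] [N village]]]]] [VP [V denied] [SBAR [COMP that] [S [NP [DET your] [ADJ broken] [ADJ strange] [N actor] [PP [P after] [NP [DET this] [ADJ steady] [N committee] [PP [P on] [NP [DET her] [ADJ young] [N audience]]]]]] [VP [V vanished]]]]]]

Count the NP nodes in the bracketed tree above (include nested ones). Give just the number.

7

Listing each NP by its span: [NP their formal scene or this tall melody inside this simple village]; [NP their formal scene]; [NP this tall melody inside this simple village]; [NP this simple village]; [NP your broken strange actor after this steady committee on her young audience]; [NP this steady committee on her young audience] … — that makes 7.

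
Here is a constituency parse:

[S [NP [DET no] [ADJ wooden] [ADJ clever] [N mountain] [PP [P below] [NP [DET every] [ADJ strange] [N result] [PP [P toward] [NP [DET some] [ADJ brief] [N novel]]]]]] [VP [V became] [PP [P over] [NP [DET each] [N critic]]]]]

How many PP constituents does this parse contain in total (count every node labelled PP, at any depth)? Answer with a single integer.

The PP constituents are: [PP below every strange result toward some brief novel]; [PP toward some brief novel]; [PP over each critic]. Total: 3.

3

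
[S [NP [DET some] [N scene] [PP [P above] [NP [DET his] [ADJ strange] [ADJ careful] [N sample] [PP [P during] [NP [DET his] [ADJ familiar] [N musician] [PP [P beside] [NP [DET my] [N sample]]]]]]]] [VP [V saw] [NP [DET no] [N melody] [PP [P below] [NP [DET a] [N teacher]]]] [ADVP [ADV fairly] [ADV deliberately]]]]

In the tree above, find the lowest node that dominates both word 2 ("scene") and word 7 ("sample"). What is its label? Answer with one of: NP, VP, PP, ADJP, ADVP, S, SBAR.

NP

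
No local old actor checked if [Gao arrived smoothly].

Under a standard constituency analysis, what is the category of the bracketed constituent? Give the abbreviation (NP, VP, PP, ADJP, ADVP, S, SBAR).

S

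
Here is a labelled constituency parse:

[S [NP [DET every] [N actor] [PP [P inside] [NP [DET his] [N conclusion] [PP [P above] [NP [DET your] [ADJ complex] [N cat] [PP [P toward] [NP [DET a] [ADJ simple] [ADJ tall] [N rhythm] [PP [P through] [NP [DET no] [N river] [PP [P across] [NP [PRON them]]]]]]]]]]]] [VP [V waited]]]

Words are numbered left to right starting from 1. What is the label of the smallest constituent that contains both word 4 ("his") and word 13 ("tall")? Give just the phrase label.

Both words fall inside [NP his conclusion above your complex cat toward a simple tall rhythm through no river across them] (words 4–19), and no smaller constituent contains them both. Label: NP.

NP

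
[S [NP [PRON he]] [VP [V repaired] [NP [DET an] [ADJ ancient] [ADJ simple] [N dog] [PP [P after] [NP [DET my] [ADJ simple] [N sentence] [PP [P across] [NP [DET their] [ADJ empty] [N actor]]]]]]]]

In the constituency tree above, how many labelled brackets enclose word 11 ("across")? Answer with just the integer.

7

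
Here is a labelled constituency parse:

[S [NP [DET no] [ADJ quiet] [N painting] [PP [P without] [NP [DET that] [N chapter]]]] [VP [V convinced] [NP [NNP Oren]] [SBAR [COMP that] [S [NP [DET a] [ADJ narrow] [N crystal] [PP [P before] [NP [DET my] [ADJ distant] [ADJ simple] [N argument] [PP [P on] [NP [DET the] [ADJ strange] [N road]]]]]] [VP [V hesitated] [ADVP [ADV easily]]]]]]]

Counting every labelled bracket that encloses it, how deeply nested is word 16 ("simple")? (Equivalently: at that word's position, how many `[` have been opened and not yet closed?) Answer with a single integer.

8

Counting open brackets not yet closed at "simple": [S [VP [SBAR [S [NP [PP [NP [ADJ = 8.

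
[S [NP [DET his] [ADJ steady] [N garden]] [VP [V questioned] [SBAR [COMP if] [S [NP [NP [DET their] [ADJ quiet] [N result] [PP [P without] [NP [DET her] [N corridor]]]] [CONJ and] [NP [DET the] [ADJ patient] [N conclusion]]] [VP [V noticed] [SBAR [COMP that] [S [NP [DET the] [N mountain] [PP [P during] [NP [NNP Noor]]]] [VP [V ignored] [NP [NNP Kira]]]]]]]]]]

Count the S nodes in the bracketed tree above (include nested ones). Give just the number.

3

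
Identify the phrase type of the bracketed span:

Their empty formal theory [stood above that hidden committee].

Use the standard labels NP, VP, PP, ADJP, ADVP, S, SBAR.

VP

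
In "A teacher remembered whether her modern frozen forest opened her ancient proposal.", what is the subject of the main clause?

In the main clause the verb is "remembered"; the NP preceding it, "a teacher", is the subject.

a teacher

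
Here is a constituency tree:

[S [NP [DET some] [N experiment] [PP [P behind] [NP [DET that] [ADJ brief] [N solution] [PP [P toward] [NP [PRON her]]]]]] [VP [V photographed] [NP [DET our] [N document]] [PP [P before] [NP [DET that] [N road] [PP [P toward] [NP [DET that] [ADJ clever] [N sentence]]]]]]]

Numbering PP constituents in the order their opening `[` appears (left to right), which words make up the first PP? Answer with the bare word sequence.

behind that brief solution toward her

Opening `[PP` markers occur at word positions 3, 7, 12, 15; the first of these opens the constituent [PP behind that brief solution toward her].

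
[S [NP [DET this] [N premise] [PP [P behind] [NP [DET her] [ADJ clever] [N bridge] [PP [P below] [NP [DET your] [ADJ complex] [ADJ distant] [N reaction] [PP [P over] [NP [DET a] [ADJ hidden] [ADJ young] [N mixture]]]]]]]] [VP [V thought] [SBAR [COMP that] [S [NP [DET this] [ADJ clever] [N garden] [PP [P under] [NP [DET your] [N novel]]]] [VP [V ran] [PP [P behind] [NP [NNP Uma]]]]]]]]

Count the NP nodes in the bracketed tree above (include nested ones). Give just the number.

7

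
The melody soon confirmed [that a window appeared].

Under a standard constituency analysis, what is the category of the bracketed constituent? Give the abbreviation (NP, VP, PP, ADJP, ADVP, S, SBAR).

The span is built around the complementizer "that" — a subordinate clause (SBAR).

SBAR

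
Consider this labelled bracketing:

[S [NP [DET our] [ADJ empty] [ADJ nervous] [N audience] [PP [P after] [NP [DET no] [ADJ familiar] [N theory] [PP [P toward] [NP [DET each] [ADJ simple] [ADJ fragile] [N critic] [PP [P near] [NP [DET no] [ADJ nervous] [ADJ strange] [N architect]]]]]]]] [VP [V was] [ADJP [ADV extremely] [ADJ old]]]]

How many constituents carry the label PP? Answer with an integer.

3

Listing each PP by its span: [PP after no familiar theory toward each simple fragile critic near no nervous strange architect]; [PP toward each simple fragile critic near no nervous strange architect]; [PP near no nervous strange architect] — that makes 3.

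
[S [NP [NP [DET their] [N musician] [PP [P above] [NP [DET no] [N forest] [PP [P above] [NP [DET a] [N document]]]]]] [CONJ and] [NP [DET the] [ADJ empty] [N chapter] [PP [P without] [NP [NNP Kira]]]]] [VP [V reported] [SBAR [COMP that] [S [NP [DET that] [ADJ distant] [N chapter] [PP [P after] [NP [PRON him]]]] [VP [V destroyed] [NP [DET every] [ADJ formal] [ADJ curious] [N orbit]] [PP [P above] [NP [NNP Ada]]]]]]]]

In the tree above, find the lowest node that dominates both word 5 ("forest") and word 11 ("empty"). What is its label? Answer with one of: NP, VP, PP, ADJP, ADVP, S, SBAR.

NP

Word 5 lies under S → NP → NP → PP → NP → N; word 11 lies under S → NP → NP → ADJ. The lowest shared node is the NP.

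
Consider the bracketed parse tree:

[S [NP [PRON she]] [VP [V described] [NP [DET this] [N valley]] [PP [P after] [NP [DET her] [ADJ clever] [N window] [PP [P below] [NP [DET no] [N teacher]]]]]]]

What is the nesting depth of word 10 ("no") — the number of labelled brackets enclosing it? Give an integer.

Path from the root down to the word: S → VP → PP → NP → PP → NP → DET. That is 7 enclosing brackets.

7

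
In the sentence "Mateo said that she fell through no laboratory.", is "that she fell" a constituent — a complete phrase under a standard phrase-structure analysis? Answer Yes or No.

No

The sequence begins inside the complementizer "that" and ends inside the clause "she fell through no laboratory"; it crosses a phrase boundary, so no single node in the tree spans exactly those words.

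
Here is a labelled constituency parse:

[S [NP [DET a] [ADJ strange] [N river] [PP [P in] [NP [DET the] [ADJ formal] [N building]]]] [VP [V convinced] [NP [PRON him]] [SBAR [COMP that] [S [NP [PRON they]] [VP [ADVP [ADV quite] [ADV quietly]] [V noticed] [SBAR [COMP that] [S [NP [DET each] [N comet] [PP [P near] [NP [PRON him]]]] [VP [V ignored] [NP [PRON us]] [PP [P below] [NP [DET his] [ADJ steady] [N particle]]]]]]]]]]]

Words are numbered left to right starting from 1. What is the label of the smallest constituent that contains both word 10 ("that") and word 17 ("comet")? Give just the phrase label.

SBAR

Word 10 lies under S → VP → SBAR → COMP; word 17 lies under S → VP → SBAR → S → VP → SBAR → S → NP → N. The lowest shared node is the SBAR.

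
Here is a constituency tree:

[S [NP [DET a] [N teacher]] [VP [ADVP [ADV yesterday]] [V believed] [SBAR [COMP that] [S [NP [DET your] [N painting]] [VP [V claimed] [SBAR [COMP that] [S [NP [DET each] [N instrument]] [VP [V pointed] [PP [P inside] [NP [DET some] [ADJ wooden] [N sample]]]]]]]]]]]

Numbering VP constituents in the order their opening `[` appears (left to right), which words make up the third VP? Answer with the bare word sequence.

Opening `[VP` markers occur at word positions 3, 8, 12; the third of these opens the constituent [VP pointed inside some wooden sample].

pointed inside some wooden sample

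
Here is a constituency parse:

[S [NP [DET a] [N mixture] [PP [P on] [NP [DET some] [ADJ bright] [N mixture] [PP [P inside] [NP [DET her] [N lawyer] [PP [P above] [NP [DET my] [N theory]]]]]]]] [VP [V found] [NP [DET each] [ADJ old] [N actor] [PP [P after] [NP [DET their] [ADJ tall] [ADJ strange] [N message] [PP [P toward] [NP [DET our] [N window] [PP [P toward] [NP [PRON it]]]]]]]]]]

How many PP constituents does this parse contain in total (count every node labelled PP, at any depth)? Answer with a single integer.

Scanning left to right, an opening `[PP` appears at word positions 3, 7, 10, 17, 22, 25 — 6 in total.

6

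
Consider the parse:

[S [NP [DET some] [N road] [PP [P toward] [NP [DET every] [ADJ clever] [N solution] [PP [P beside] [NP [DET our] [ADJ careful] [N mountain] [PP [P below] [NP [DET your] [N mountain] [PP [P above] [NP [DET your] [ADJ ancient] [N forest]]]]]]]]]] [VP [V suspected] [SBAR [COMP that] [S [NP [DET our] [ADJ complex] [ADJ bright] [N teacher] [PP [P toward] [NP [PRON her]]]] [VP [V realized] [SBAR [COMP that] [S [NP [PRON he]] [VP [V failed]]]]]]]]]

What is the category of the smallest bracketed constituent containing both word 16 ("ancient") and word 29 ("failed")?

Word 16 lies under S → NP → PP → NP → PP → NP → PP → NP → PP → NP → ADJ; word 29 lies under S → VP → SBAR → S → VP → SBAR → S → VP → V. The lowest shared node is the S.

S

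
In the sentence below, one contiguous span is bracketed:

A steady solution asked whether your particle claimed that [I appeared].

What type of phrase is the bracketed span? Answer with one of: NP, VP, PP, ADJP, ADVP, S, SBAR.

The bracketed span "I appeared" is headed by "appeared", making it a clause (S).

S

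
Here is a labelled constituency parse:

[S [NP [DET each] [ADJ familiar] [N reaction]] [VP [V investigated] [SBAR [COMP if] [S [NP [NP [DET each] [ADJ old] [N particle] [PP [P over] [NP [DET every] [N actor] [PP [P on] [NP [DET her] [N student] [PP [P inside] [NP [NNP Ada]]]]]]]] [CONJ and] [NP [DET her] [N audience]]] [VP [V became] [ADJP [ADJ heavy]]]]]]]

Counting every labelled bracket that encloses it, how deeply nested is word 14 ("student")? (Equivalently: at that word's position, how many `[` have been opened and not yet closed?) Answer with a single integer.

11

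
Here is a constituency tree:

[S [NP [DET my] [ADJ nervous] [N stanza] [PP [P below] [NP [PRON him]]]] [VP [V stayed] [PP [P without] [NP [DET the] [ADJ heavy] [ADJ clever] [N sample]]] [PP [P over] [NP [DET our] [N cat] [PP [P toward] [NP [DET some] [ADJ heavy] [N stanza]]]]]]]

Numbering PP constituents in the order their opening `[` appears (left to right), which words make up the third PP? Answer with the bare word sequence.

over our cat toward some heavy stanza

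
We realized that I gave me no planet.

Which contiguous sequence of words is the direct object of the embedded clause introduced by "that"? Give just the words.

Within the embedded clause introduced by "that", the direct object of "gave" is "no planet".

no planet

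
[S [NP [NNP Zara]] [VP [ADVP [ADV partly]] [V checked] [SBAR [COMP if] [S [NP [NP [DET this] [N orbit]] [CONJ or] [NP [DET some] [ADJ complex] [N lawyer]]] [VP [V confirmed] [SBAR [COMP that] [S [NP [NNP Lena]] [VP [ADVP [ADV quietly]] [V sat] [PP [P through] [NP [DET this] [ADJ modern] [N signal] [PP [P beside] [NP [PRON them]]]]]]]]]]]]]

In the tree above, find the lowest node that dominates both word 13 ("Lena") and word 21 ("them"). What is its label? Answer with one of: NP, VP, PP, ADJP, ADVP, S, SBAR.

Both words fall inside [S Lena quietly sat through this modern signal beside them] (words 13–21), and no smaller constituent contains them both. Label: S.

S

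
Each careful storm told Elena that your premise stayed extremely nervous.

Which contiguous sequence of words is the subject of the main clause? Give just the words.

each careful storm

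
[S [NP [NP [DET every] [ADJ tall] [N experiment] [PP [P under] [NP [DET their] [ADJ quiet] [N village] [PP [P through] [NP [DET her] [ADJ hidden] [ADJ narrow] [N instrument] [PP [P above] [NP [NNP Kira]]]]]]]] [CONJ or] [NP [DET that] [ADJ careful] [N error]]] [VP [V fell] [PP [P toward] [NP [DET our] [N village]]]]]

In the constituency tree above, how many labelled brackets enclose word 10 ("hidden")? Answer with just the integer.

8

The word sits inside ADJ, which is inside NP, inside PP, inside NP, inside PP, inside NP, inside NP, inside S — 8 brackets in all.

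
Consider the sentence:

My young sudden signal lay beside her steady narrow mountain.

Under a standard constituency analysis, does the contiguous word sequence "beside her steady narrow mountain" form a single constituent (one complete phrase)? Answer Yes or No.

Yes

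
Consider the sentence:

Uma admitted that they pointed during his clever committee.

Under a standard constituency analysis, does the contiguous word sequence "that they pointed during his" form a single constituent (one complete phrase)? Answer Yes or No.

No

The smallest constituent containing the whole sequence is the subordinate clause [SBAR that they pointed during his clever committee], but the sequence is only part of it — it straddles the boundary between complementizer "that" and clause "they pointed during his clever committee".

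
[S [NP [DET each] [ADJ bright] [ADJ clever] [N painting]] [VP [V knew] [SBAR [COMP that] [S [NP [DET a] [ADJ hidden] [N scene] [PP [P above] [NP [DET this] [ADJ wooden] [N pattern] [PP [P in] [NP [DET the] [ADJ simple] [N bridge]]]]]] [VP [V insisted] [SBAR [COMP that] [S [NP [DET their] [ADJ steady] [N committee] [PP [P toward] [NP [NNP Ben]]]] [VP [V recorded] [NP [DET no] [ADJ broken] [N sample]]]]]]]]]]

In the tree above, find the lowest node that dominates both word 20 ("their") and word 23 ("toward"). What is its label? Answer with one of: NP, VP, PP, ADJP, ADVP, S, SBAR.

NP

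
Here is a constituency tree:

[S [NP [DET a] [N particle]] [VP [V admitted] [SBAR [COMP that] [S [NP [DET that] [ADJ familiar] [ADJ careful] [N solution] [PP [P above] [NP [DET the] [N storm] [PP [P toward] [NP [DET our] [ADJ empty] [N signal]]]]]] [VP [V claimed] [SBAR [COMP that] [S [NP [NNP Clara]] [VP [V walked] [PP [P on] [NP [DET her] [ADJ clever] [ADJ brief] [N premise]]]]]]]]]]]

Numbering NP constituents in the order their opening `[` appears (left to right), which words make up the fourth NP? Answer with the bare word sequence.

Opening `[NP` markers occur at word positions 1, 5, 10, 13, 18, 21; the fourth of these opens the constituent [NP our empty signal].

our empty signal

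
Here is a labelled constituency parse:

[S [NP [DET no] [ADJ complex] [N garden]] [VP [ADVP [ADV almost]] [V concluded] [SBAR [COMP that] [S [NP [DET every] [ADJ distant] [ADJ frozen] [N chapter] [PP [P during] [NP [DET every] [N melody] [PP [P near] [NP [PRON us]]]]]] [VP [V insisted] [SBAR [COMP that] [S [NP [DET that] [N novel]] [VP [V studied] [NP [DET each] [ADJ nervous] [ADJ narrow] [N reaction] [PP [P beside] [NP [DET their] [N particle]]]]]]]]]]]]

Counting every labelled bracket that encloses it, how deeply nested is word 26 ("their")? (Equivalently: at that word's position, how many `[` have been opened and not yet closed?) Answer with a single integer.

12

Path from the root down to the word: S → VP → SBAR → S → VP → SBAR → S → VP → NP → PP → NP → DET. That is 12 enclosing brackets.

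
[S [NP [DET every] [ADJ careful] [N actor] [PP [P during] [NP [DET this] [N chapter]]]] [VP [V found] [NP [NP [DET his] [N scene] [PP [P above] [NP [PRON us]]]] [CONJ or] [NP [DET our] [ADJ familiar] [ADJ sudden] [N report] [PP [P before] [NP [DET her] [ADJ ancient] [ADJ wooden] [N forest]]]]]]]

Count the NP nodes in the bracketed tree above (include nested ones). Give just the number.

The NP constituents are: [NP every careful actor during this chapter]; [NP this chapter]; [NP his scene above us or our familiar sudden report before her ancient wooden forest]; [NP his scene above us]; [NP us]; [NP our familiar sudden report before her ancient wooden forest] …. Total: 7.

7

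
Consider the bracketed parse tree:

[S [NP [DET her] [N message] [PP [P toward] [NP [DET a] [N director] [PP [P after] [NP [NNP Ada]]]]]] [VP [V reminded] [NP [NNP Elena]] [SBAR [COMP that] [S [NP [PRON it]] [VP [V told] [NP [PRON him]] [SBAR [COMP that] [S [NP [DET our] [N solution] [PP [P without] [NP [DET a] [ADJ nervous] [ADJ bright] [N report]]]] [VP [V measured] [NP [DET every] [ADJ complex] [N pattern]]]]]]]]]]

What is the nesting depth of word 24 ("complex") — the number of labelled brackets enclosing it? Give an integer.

10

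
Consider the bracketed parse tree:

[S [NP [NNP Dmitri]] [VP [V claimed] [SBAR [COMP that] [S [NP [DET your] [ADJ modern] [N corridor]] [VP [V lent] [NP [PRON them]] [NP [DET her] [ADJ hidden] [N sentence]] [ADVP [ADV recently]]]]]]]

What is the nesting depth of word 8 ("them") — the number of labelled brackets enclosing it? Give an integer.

The word sits inside PRON, which is inside NP, inside VP, inside S, inside SBAR, inside VP, inside S — 7 brackets in all.

7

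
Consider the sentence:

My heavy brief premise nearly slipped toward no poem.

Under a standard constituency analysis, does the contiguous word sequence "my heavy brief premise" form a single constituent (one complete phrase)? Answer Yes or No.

Yes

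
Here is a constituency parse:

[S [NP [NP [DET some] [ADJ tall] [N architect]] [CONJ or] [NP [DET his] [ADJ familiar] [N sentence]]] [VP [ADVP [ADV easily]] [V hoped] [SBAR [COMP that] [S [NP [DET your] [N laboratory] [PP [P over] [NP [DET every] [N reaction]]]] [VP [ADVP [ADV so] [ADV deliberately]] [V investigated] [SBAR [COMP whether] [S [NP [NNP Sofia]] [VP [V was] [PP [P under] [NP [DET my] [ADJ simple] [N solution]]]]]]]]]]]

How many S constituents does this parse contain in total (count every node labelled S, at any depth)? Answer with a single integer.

3

Listing each S by its span: [S some tall architect or his familiar sentence easily hoped that your laboratory over every reaction so deliberately investigated whether Sofia was under my simple solution]; [S your laboratory over every reaction so deliberately investigated whether Sofia was under my simple solution]; [S Sofia was under my simple solution] — that makes 3.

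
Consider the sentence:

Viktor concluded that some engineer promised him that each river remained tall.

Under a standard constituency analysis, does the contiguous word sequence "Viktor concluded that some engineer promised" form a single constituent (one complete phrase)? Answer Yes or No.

"Viktor" belongs to the noun phrase "Viktor" while "promised" belongs to the verb phrase "concluded that some engineer promised him that each river remained tall"; a span that runs across that boundary is not a single phrase.

No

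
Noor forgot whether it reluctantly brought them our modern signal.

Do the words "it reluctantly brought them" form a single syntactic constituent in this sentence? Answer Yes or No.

No

The sequence begins inside the noun phrase "it" and ends inside the verb phrase "reluctantly brought them our modern signal"; it crosses a phrase boundary, so no single node in the tree spans exactly those words.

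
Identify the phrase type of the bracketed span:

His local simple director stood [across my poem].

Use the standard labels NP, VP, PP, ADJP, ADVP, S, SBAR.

PP

The bracketed span "across my poem" is headed by "across", making it a prepositional phrase (PP).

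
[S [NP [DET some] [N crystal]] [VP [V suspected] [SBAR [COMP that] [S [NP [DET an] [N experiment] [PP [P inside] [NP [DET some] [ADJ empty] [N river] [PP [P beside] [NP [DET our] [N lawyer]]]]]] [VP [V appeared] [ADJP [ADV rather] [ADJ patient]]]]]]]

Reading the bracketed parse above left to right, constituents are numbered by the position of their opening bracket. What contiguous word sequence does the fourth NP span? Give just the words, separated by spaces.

In left-to-right order the NP constituents are "some crystal"; "an experiment inside some empty river beside our lawyer"; "some empty river beside our lawyer"; "our lawyer". Number 4 is "our lawyer".

our lawyer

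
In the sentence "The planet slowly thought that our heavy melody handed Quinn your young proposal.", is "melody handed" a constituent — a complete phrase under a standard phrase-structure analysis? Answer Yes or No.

"melody" belongs to the noun phrase "our heavy melody" while "handed" belongs to the verb phrase "handed Quinn your young proposal"; a span that runs across that boundary is not a single phrase.

No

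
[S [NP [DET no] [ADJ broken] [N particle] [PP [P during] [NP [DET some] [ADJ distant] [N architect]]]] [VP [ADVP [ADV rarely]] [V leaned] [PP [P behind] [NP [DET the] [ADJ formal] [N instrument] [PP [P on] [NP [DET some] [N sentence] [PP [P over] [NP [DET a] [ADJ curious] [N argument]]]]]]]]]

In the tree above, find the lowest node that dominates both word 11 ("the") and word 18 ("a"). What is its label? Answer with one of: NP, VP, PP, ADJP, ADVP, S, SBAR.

NP

Word 11 lies under S → VP → PP → NP → DET; word 18 lies under S → VP → PP → NP → PP → NP → PP → NP → DET. The lowest shared node is the NP.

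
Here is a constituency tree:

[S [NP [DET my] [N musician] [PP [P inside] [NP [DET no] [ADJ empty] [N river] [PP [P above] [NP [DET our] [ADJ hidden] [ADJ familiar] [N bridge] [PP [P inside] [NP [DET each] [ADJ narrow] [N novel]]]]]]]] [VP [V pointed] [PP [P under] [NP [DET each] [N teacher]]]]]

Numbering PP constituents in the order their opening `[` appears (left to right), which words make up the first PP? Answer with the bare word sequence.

inside no empty river above our hidden familiar bridge inside each narrow novel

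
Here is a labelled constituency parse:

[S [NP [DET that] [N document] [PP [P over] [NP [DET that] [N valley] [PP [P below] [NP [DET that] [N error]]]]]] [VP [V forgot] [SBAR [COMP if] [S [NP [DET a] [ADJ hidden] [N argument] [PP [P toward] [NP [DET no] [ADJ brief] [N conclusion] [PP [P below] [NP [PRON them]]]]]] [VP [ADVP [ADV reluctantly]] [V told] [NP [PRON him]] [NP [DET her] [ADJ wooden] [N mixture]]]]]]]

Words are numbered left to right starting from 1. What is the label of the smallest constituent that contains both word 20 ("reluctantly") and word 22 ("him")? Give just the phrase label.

VP

Both words fall inside [VP reluctantly told him her wooden mixture] (words 20–25), and no smaller constituent contains them both. Label: VP.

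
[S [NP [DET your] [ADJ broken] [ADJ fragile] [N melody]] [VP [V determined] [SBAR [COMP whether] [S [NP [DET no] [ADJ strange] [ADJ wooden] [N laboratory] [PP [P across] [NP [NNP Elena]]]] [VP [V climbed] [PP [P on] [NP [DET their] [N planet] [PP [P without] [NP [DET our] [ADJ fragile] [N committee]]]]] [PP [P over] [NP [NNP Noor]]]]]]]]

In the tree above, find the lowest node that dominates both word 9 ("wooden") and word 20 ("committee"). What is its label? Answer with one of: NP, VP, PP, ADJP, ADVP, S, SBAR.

S

Word 9 lies under S → VP → SBAR → S → NP → ADJ; word 20 lies under S → VP → SBAR → S → VP → PP → NP → PP → NP → N. The lowest shared node is the S.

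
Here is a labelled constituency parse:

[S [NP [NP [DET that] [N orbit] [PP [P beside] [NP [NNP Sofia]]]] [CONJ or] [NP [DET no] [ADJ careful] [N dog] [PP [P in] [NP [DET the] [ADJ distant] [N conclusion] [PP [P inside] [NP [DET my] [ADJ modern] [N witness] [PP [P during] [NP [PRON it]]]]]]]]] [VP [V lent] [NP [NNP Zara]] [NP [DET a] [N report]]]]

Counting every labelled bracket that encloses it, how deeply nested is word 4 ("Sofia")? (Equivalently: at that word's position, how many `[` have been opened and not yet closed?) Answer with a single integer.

6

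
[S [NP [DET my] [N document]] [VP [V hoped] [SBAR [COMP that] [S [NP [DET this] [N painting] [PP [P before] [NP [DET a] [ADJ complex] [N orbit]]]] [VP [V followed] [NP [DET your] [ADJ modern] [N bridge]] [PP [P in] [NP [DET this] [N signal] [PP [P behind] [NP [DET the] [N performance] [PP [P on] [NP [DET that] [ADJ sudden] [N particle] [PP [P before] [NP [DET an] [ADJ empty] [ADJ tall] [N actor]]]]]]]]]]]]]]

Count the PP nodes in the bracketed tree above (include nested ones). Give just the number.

5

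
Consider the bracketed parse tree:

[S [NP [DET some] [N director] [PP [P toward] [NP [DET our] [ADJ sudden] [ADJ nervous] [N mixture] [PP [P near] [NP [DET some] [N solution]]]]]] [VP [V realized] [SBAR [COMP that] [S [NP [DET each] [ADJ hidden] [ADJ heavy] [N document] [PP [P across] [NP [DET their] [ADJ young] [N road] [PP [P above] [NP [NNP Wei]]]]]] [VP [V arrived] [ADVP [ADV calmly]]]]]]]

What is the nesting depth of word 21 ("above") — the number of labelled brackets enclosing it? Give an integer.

9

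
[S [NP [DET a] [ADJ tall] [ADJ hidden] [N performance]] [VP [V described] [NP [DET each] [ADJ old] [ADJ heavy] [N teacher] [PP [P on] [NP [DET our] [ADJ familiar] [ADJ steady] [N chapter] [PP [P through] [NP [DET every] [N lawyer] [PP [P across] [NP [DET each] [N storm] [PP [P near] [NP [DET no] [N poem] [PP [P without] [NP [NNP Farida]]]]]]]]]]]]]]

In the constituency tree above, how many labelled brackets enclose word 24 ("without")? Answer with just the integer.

13

Path from the root down to the word: S → VP → NP → PP → NP → PP → NP → PP → NP → PP → NP → PP → P. That is 13 enclosing brackets.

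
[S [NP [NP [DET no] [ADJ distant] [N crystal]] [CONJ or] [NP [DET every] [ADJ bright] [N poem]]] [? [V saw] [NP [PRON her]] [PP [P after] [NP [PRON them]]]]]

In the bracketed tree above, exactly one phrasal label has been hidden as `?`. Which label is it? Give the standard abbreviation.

A constituent whose immediate children are V 'saw', NP, PP is a verb phrase: VP.

VP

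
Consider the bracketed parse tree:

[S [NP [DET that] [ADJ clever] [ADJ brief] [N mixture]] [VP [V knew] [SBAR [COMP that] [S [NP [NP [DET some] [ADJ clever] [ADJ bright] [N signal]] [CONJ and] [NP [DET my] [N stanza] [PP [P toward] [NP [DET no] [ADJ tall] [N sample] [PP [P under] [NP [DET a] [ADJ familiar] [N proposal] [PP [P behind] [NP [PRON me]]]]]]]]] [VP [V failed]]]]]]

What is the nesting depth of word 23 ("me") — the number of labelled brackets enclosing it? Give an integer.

13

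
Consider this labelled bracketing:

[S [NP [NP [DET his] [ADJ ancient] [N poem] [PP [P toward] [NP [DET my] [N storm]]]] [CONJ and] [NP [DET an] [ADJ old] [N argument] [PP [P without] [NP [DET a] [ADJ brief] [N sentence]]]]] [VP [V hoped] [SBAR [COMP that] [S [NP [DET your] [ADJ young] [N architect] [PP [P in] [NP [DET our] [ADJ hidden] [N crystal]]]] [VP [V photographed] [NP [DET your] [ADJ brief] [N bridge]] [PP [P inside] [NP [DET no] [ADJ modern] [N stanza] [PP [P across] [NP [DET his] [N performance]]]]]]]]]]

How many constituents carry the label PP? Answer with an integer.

5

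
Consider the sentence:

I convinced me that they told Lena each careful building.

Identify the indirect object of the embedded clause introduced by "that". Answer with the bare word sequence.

Lena

The verb of the embedded clause introduced by "that" is "told"; its indirect object is the NP "Lena".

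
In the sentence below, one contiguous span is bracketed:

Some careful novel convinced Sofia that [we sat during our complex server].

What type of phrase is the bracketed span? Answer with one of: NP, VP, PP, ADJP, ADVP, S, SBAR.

S

"sat" is the head of the bracketed span, so the span is a clause: S.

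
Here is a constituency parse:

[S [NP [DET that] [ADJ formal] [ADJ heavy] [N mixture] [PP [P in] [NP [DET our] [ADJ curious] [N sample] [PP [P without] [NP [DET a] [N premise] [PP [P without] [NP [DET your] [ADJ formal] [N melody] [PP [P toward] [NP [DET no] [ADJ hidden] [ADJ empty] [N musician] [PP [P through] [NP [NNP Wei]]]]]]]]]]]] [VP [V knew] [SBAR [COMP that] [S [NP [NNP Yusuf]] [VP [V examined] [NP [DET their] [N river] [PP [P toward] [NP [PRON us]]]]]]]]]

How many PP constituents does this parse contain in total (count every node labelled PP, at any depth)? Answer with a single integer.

6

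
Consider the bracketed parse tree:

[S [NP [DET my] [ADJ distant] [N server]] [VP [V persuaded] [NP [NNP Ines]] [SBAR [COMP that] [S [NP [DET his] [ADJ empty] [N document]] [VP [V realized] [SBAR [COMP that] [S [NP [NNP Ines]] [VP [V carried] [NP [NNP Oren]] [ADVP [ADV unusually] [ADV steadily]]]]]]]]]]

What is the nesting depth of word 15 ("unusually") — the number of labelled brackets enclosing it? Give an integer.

The word sits inside ADV, which is inside ADVP, inside VP, inside S, inside SBAR, inside VP, inside S, inside SBAR, inside VP, inside S — 10 brackets in all.

10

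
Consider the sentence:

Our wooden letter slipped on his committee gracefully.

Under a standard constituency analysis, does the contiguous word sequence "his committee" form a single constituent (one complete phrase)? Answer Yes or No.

Yes

These words form the whole noun phrase headed by "committee", so yes — one constituent.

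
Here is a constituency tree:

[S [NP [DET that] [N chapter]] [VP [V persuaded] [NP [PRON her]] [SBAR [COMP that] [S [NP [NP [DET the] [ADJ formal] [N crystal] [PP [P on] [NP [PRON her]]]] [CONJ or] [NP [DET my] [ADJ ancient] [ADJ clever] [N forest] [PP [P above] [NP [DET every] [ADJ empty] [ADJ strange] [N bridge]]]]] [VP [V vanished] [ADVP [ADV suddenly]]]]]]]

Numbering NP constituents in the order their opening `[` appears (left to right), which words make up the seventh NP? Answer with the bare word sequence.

Opening `[NP` markers occur at word positions 1, 4, 6, 6, 10, 12, 17; the seventh of these opens the constituent [NP every empty strange bridge].

every empty strange bridge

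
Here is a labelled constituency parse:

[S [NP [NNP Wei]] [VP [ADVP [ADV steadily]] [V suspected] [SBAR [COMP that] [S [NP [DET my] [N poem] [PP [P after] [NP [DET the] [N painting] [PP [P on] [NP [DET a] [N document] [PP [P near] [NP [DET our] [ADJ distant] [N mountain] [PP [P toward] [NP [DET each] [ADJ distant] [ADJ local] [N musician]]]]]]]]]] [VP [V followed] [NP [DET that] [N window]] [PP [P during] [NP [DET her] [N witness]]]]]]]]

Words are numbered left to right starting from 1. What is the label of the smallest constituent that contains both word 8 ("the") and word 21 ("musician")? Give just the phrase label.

NP

The smallest bracket enclosing both words is [NP the painting on a document near our distant mountain toward each distant local musician], so the label is NP.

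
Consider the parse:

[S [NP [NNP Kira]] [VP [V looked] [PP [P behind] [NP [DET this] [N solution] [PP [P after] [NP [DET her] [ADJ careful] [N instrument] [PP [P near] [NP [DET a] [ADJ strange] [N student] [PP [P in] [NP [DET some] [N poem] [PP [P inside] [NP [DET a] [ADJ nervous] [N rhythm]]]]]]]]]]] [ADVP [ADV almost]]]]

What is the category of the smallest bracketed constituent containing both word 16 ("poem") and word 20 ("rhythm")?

NP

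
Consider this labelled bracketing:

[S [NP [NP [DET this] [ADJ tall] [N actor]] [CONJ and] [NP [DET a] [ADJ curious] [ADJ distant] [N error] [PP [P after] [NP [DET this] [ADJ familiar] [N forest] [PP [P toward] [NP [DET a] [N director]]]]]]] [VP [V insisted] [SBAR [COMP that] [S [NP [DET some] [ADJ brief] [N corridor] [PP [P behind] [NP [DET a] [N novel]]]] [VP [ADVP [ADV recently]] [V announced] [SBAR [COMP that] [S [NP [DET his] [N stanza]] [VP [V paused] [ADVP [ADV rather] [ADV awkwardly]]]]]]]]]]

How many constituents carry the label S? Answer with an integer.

3

Scanning left to right, an opening `[S` appears at word positions 1, 18, 27 — 3 in total.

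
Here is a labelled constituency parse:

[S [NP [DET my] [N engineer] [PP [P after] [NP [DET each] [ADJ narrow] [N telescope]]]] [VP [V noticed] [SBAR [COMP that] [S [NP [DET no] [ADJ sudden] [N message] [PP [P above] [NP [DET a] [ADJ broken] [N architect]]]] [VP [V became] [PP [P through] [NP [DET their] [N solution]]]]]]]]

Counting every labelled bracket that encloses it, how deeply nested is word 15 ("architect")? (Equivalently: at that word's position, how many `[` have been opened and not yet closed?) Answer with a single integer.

Path from the root down to the word: S → VP → SBAR → S → NP → PP → NP → N. That is 8 enclosing brackets.

8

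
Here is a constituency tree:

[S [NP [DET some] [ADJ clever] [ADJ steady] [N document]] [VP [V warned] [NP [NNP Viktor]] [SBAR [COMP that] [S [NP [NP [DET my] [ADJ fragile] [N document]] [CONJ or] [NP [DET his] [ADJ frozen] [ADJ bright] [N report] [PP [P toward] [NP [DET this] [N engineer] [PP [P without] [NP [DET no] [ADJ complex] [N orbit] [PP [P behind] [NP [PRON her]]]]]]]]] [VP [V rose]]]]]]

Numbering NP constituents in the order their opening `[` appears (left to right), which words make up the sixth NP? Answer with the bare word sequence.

this engineer without no complex orbit behind her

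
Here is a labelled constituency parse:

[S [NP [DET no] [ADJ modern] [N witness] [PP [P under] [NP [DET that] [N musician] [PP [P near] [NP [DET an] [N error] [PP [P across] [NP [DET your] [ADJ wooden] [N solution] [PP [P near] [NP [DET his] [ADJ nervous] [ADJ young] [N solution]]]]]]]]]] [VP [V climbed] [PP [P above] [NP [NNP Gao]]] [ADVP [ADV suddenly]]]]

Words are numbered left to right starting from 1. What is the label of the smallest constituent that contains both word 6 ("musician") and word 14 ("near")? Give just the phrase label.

NP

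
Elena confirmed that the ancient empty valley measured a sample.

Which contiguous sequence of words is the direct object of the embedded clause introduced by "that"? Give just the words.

a sample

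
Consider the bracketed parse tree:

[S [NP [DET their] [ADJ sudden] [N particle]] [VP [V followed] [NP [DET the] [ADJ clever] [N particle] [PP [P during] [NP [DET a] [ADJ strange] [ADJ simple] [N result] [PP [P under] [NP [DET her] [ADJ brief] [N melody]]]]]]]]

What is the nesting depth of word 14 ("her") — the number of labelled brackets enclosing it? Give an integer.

Counting open brackets not yet closed at "her": [S [VP [NP [PP [NP [PP [NP [DET = 8.

8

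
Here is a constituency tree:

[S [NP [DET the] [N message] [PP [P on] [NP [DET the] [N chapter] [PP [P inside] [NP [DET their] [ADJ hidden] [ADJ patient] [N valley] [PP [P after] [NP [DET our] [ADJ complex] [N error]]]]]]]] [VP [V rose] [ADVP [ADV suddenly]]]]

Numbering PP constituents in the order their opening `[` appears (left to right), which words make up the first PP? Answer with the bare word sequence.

In left-to-right order the PP constituents are "on the chapter inside their hidden patient valley after our complex error"; "inside their hidden patient valley after our complex error"; "after our complex error". Number 1 is "on the chapter inside their hidden patient valley after our complex error".

on the chapter inside their hidden patient valley after our complex error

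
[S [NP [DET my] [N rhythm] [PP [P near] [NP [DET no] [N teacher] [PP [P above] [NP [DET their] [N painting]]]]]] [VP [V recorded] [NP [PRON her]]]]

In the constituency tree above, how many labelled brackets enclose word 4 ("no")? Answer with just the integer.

5

Path from the root down to the word: S → NP → PP → NP → DET. That is 5 enclosing brackets.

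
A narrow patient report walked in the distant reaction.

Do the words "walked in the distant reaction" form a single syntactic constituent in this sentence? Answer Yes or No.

The sequence corresponds to a single VP node — the verb phrase "walked in the distant reaction".

Yes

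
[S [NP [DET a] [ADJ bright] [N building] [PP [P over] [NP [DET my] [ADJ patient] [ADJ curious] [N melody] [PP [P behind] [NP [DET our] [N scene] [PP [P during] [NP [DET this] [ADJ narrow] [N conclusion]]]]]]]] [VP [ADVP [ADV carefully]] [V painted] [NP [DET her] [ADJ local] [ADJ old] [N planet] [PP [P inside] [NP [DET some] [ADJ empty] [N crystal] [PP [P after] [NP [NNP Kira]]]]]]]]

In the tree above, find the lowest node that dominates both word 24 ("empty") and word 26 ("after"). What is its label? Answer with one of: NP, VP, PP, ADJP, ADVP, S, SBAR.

NP

Word 24 lies under S → VP → NP → PP → NP → ADJ; word 26 lies under S → VP → NP → PP → NP → PP → P. The lowest shared node is the NP.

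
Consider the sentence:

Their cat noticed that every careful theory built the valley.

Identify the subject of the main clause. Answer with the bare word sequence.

their cat

The subject of the main clause is the NP immediately before the verb "noticed": "their cat".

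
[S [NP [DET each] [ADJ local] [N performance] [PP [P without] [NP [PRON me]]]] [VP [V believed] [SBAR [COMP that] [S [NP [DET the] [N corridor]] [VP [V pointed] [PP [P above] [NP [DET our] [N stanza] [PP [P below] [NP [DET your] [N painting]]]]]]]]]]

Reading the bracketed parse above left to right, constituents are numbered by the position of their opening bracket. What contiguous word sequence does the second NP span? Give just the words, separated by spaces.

Opening `[NP` markers occur at word positions 1, 5, 8, 12, 15; the second of these opens the constituent [NP me].

me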